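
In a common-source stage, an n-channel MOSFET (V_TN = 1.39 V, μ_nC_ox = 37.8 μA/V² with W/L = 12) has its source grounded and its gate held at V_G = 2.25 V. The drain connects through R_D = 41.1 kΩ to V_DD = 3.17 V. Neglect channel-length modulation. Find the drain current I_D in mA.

V_GS = V_G = 2.25 V, so V_ov = 2.25 − 1.39 = 0.86 V.
k_n = μ_nC_ox · (W/L) = 0.4536 mA/V².
Assume saturation: I_D = ½ k_n V_ov² = 0.5 × 0.4536 × 0.86² = 0.168 mA, giving V_DS = V_DD − I_D R_D = 3.17 − 0.168 × 41.1 = -3.72 V.
But -3.72 V < V_ov = 0.86 V, so the device is actually in triode.
In triode I_D = k_n[V_ov V_DS − ½ V_DS²] and I_D = (V_DD − V_DS)/R_D. Equating: 9.32 V_DS² − 17.03 V_DS + 3.17 = 0, giving V_DS = 0.21 V (the root below V_ov).
I_D = (3.17 − 0.21) / 41.1 = 0.072 mA.

I_D = 0.0720 mA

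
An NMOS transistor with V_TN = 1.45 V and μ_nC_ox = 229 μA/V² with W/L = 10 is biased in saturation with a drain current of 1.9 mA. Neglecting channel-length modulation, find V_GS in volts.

V_GS = 2.74 V

k_n = μ_nC_ox · (W/L) = 2.29 mA/V².
In saturation I_D = ½ k_n (V_GS − V_TN)², so V_GS − V_TN = √(2 I_D / k_n) = √(2 × 1.9 / 2.29) = 1.29 V.
V_GS = 1.45 + 1.29 = 2.74 V.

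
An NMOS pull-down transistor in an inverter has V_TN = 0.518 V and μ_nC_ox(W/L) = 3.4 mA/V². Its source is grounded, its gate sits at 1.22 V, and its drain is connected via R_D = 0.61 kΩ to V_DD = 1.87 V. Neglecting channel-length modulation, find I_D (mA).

I_D = 0.838 mA

V_GS = V_G = 1.22 V, so V_ov = 1.22 − 0.518 = 0.702 V.
Assume saturation: I_D = ½ k_n V_ov² = 0.5 × 3.4 × 0.702² = 0.838 mA, giving V_DS = V_DD − I_D R_D = 1.87 − 0.838 × 0.61 = 1.36 V.
V_DS = 1.36 V ≥ V_ov = 0.702 V, confirming saturation.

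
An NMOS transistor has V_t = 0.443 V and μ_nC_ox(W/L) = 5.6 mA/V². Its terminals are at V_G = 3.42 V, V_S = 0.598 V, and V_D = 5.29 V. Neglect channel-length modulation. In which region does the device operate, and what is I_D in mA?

Saturation; I_D = 15.8 mA

V_GS = V_G − V_S = 3.42 − 0.598 = 2.82 V; V_DS = V_D − V_S = 5.29 − 0.598 = 4.69 V.
V_ov = V_GS − V_t = 2.82 − 0.443 = 2.38 V.
Since V_DS = 4.69 V ≥ V_ov = 2.38 V, the device is in saturation.
I_D = ½ k_n V_ov² = 0.5 × 5.6 × 2.38² = 15.8 mA.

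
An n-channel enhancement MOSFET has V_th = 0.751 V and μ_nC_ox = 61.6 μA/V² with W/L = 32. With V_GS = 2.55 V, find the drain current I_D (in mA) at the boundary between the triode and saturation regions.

At the boundary V_DS = V_ov = V_GS − V_th = 2.55 − 0.751 = 1.8 V.
k_n = μ_nC_ox · (W/L) = 1.971 mA/V².
I_D = ½ k_n V_ov² = 0.5 × 1.971 × 1.8² = 3.19 mA.

I_D = 3.19 mA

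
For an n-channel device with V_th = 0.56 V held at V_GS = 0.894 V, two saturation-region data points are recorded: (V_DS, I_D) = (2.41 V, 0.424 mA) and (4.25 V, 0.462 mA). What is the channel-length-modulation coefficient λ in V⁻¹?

With V_GS fixed, I_D ∝ (1 + λ V_DS) in saturation, so I_D2/I_D1 = (1 + λ V_DS2)/(1 + λ V_DS1).
0.462/0.424 = 1.09 = (1 + 4.25 λ)/(1 + 2.41 λ).
Solving: λ (I_D1 V_DS2 − I_D2 V_DS1) = I_D2 − I_D1, so λ = (0.462 − 0.424) / (0.424 × 4.25 − 0.462 × 2.41) = 0.038 / 0.689 = 0.0552 V⁻¹.

λ = 0.0552 V⁻¹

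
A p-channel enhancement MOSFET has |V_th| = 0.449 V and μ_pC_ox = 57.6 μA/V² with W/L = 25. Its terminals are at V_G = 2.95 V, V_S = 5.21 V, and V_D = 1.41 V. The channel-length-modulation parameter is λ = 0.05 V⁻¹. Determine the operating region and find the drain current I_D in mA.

Saturation; I_D = 2.81 mA

V_SG = V_S − V_G = 5.21 − 2.95 = 2.26 V; V_SD = V_S − V_D = 5.21 − 1.41 = 3.8 V.
k_p = μ_pC_ox · (W/L) = 1.44 mA/V².
V_ov = V_SG − |V_th| = 2.26 − 0.449 = 1.81 V.
Since V_SD = 3.8 V ≥ V_ov = 1.81 V, the device is in saturation.
I_D = ½ k_p V_ov² (1 + λ V_SD) = 0.5 × 1.44 × 1.81² × (1 + 0.05 × 3.8) = 2.81 mA.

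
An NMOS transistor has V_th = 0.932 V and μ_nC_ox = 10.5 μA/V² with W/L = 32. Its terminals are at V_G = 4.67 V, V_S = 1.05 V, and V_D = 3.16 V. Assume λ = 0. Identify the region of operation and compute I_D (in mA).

V_GS = V_G − V_S = 4.67 − 1.05 = 3.62 V; V_DS = V_D − V_S = 3.16 − 1.05 = 2.11 V.
k_n = μ_nC_ox · (W/L) = 0.336 mA/V².
V_ov = V_GS − V_th = 3.62 − 0.932 = 2.69 V.
Since V_DS = 2.11 V < V_ov = 2.69 V, the device is in the triode region.
I_D = k_n [V_ov · V_DS − ½ V_DS²] = 0.336 × [2.69 × 2.11 − 0.5 × 2.11²] = 1.16 mA.

Triode; I_D = 1.16 mA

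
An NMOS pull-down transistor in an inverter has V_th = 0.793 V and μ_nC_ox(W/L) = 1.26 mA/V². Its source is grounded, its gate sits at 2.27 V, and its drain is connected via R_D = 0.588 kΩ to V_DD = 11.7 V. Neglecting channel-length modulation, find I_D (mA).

I_D = 1.37 mA

V_GS = V_G = 2.27 V, so V_ov = 2.27 − 0.793 = 1.48 V.
Assume saturation: I_D = ½ k_n V_ov² = 0.5 × 1.26 × 1.48² = 1.37 mA, giving V_DS = V_DD − I_D R_D = 11.7 − 1.37 × 0.588 = 10.9 V.
V_DS = 10.9 V ≥ V_ov = 1.48 V, confirming saturation.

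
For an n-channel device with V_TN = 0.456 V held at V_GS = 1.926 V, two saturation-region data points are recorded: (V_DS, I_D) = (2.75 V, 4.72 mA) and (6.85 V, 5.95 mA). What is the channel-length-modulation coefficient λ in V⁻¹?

λ = 0.0770 V⁻¹

With V_GS fixed, I_D ∝ (1 + λ V_DS) in saturation, so I_D2/I_D1 = (1 + λ V_DS2)/(1 + λ V_DS1).
5.95/4.72 = 1.261 = (1 + 6.85 λ)/(1 + 2.75 λ).
Solving: λ (I_D1 V_DS2 − I_D2 V_DS1) = I_D2 − I_D1, so λ = (5.95 − 4.72) / (4.72 × 6.85 − 5.95 × 2.75) = 1.23 / 16 = 0.077 V⁻¹.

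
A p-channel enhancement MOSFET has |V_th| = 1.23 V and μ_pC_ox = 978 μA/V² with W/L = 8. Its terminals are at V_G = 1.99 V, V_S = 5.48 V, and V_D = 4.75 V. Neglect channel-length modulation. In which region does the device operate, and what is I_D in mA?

Triode; I_D = 10.8 mA

V_SG = V_S − V_G = 5.48 − 1.99 = 3.49 V; V_SD = V_S − V_D = 5.48 − 4.75 = 0.73 V.
k_p = μ_pC_ox · (W/L) = 7.824 mA/V².
V_ov = V_SG − |V_th| = 3.49 − 1.23 = 2.26 V.
Since V_SD = 0.73 V < V_ov = 2.26 V, the device is in the triode region.
I_D = k_p [V_ov · V_SD − ½ V_SD²] = 7.824 × [2.26 × 0.73 − 0.5 × 0.73²] = 10.8 mA.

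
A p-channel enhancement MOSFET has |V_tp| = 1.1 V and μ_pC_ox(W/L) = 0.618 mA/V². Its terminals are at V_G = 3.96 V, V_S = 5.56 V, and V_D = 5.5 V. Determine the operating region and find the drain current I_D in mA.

Triode; I_D = 0.0174 mA

V_SG = V_S − V_G = 5.56 − 3.96 = 1.6 V; V_SD = V_S − V_D = 5.56 − 5.5 = 0.06 V.
V_ov = V_SG − |V_tp| = 1.6 − 1.1 = 0.5 V.
Since V_SD = 0.06 V < V_ov = 0.5 V, the device is in the triode region.
I_D = k_p [V_ov · V_SD − ½ V_SD²] = 0.618 × [0.5 × 0.06 − 0.5 × 0.06²] = 0.0174 mA.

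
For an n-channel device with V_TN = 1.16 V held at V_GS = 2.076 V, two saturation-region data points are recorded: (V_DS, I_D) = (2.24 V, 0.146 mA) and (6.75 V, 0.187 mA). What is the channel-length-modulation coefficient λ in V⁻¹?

λ = 0.0724 V⁻¹

With V_GS fixed, I_D ∝ (1 + λ V_DS) in saturation, so I_D2/I_D1 = (1 + λ V_DS2)/(1 + λ V_DS1).
0.187/0.146 = 1.281 = (1 + 6.75 λ)/(1 + 2.24 λ).
Solving: λ (I_D1 V_DS2 − I_D2 V_DS1) = I_D2 − I_D1, so λ = (0.187 − 0.146) / (0.146 × 6.75 − 0.187 × 2.24) = 0.041 / 0.567 = 0.0724 V⁻¹.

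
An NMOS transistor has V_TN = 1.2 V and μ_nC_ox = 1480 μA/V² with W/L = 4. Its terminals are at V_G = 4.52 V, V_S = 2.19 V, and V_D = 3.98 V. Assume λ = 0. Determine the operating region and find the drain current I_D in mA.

Saturation; I_D = 3.78 mA

V_GS = V_G − V_S = 4.52 − 2.19 = 2.33 V; V_DS = V_D − V_S = 3.98 − 2.19 = 1.79 V.
k_n = μ_nC_ox · (W/L) = 5.92 mA/V².
V_ov = V_GS − V_TN = 2.33 − 1.2 = 1.13 V.
Since V_DS = 1.79 V ≥ V_ov = 1.13 V, the device is in saturation.
I_D = ½ k_n V_ov² = 0.5 × 5.92 × 1.13² = 3.78 mA.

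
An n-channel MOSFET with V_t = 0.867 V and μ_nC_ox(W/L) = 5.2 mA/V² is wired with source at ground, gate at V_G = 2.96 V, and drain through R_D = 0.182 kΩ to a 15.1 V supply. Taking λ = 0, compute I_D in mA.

V_GS = V_G = 2.96 V, so V_ov = 2.96 − 0.867 = 2.09 V.
Assume saturation: I_D = ½ k_n V_ov² = 0.5 × 5.2 × 2.09² = 11.4 mA, giving V_DS = V_DD − I_D R_D = 15.1 − 11.4 × 0.182 = 13 V.
V_DS = 13 V ≥ V_ov = 2.09 V, confirming saturation.

I_D = 11.4 mA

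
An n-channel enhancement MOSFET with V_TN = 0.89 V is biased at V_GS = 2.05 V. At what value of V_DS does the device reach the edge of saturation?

The boundary between triode and saturation is V_DS = V_GS − V_TN = V_ov.
V_ov = 2.05 − 0.89 = 1.16 V.

V_DS,sat = 1.16 V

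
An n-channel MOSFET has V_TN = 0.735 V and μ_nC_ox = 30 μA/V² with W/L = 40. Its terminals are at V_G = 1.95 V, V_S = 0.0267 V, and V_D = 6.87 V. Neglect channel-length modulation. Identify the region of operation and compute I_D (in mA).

Saturation; I_D = 0.847 mA

V_GS = V_G − V_S = 1.95 − 0.0267 = 1.92 V; V_DS = V_D − V_S = 6.87 − 0.0267 = 6.84 V.
k_n = μ_nC_ox · (W/L) = 1.2 mA/V².
V_ov = V_GS − V_TN = 1.92 − 0.735 = 1.19 V.
Since V_DS = 6.84 V ≥ V_ov = 1.19 V, the device is in saturation.
I_D = ½ k_n V_ov² = 0.5 × 1.2 × 1.19² = 0.847 mA.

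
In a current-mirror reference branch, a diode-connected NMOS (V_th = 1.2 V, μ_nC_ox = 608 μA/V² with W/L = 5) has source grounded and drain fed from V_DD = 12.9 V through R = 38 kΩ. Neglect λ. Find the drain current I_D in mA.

With gate tied to drain, V_GS = V_DS ≥ V_GS − V_th, so the device is in saturation.
k_n = μ_nC_ox · (W/L) = 3.04 mA/V².
KCL at the drain: ½ k_n (V_GS − V_th)² = (V_DD − V_GS)/R.
Let x = V_GS − 1.2. Then 57.8 x² + x − 11.7 = 0, giving x = 0.441 V (positive root), so V_GS = 1.64 V.
I_D = (V_DD − V_GS)/R = (12.9 − 1.64) / 38 = 0.296 mA.

I_D = 0.296 mA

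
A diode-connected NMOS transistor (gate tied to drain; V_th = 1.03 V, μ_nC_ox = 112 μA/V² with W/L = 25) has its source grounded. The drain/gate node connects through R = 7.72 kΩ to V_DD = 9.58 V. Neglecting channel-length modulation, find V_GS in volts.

With gate tied to drain, V_GS = V_DS ≥ V_GS − V_th, so the device is in saturation.
k_n = μ_nC_ox · (W/L) = 2.8 mA/V².
KCL at the drain: ½ k_n (V_GS − V_th)² = (V_DD − V_GS)/R.
Let x = V_GS − 1.03. Then 10.8 x² + x − 8.55 = 0, giving x = 0.844 V (positive root), so V_GS = 1.87 V.
I_D = (V_DD − V_GS)/R = (9.58 − 1.87) / 7.72 = 0.998 mA.

V_GS = 1.87 V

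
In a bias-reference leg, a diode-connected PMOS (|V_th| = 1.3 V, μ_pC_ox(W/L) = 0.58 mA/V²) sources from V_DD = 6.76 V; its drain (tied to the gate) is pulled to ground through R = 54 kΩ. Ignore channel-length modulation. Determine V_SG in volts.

V_SG = 1.86 V

With gate tied to drain, V_SG = V_SD ≥ V_SG − |V_th|, so the device is in saturation.
KCL at the drain: ½ k_p (V_SG − |V_th|)² = (V_DD − V_SG)/R.
Let x = V_SG − 1.3. Then 15.7 x² + x − 5.46 = 0, giving x = 0.559 V (positive root), so V_SG = 1.86 V.
I_D = (V_DD − V_SG)/R = (6.76 − 1.86) / 54 = 0.0908 mA.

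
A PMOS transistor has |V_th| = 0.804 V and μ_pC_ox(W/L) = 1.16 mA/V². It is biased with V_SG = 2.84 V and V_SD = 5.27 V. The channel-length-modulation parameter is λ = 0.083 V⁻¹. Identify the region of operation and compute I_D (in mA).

Saturation; I_D = 3.46 mA

V_ov = V_SG − |V_th| = 2.84 − 0.804 = 2.04 V.
Since V_SD = 5.27 V ≥ V_ov = 2.04 V, the device is in saturation.
I_D = ½ k_p V_ov² (1 + λ V_SD) = 0.5 × 1.16 × 2.04² × (1 + 0.083 × 5.27) = 3.46 mA.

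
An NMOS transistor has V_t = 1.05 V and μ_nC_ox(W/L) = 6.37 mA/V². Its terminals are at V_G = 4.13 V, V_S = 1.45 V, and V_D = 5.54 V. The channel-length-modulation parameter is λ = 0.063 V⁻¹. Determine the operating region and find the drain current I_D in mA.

V_GS = V_G − V_S = 4.13 − 1.45 = 2.68 V; V_DS = V_D − V_S = 5.54 − 1.45 = 4.09 V.
V_ov = V_GS − V_t = 2.68 − 1.05 = 1.63 V.
Since V_DS = 4.09 V ≥ V_ov = 1.63 V, the device is in saturation.
I_D = ½ k_n V_ov² (1 + λ V_DS) = 0.5 × 6.37 × 1.63² × (1 + 0.063 × 4.09) = 10.6 mA.

Saturation; I_D = 10.6 mA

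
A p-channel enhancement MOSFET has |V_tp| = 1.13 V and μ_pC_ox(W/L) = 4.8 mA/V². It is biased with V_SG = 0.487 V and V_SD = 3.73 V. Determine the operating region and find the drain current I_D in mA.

Cutoff; I_D = 0 mA

V_SG = 0.487 V < |V_tp| = 1.13 V, so the transistor is in cutoff.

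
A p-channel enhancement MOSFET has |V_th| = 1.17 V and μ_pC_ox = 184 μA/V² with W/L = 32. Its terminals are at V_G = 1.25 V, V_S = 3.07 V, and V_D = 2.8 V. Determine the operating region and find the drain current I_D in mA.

V_SG = V_S − V_G = 3.07 − 1.25 = 1.82 V; V_SD = V_S − V_D = 3.07 − 2.8 = 0.27 V.
k_p = μ_pC_ox · (W/L) = 5.888 mA/V².
V_ov = V_SG − |V_th| = 1.82 − 1.17 = 0.65 V.
Since V_SD = 0.27 V < V_ov = 0.65 V, the device is in the triode region.
I_D = k_p [V_ov · V_SD − ½ V_SD²] = 5.888 × [0.65 × 0.27 − 0.5 × 0.27²] = 0.819 mA.

Triode; I_D = 0.819 mA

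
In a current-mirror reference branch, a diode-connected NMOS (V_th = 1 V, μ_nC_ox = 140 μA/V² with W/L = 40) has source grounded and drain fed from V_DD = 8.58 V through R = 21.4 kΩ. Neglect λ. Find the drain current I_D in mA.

I_D = 0.338 mA

With gate tied to drain, V_GS = V_DS ≥ V_GS − V_th, so the device is in saturation.
k_n = μ_nC_ox · (W/L) = 5.6 mA/V².
KCL at the drain: ½ k_n (V_GS − V_th)² = (V_DD − V_GS)/R.
Let x = V_GS − 1. Then 59.9 x² + x − 7.58 = 0, giving x = 0.347 V (positive root), so V_GS = 1.35 V.
I_D = (V_DD − V_GS)/R = (8.58 − 1.35) / 21.4 = 0.338 mA.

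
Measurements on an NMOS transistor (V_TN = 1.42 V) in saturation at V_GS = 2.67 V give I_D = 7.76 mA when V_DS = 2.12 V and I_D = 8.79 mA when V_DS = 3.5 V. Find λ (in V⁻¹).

λ = 0.121 V⁻¹

With V_GS fixed, I_D ∝ (1 + λ V_DS) in saturation, so I_D2/I_D1 = (1 + λ V_DS2)/(1 + λ V_DS1).
8.79/7.76 = 1.133 = (1 + 3.5 λ)/(1 + 2.12 λ).
Solving: λ (I_D1 V_DS2 − I_D2 V_DS1) = I_D2 − I_D1, so λ = (8.79 − 7.76) / (7.76 × 3.5 − 8.79 × 2.12) = 1.03 / 8.53 = 0.121 V⁻¹.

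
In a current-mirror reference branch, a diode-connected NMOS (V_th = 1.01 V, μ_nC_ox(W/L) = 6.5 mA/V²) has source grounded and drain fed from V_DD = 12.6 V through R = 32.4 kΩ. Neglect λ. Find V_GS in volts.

V_GS = 1.34 V

With gate tied to drain, V_GS = V_DS ≥ V_GS − V_th, so the device is in saturation.
KCL at the drain: ½ k_n (V_GS − V_th)² = (V_DD − V_GS)/R.
Let x = V_GS − 1.01. Then 105 x² + x − 11.59 = 0, giving x = 0.327 V (positive root), so V_GS = 1.34 V.
I_D = (V_DD − V_GS)/R = (12.6 − 1.34) / 32.4 = 0.348 mA.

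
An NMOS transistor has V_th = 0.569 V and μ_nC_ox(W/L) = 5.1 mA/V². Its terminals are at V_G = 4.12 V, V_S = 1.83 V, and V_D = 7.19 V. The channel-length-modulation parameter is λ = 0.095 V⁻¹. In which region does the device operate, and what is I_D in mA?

V_GS = V_G − V_S = 4.12 − 1.83 = 2.29 V; V_DS = V_D − V_S = 7.19 − 1.83 = 5.36 V.
V_ov = V_GS − V_th = 2.29 − 0.569 = 1.72 V.
Since V_DS = 5.36 V ≥ V_ov = 1.72 V, the device is in saturation.
I_D = ½ k_n V_ov² (1 + λ V_DS) = 0.5 × 5.1 × 1.72² × (1 + 0.095 × 5.36) = 11.4 mA.

Saturation; I_D = 11.4 mA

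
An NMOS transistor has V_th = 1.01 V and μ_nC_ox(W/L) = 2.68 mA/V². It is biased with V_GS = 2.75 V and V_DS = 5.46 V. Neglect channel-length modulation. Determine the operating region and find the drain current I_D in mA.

V_ov = V_GS − V_th = 2.75 − 1.01 = 1.74 V.
Since V_DS = 5.46 V ≥ V_ov = 1.74 V, the device is in saturation.
I_D = ½ k_n V_ov² = 0.5 × 2.68 × 1.74² = 4.06 mA.

Saturation; I_D = 4.06 mA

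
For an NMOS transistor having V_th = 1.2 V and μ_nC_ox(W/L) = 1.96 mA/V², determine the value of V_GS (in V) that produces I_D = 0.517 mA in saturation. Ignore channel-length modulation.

V_GS = 1.93 V

In saturation I_D = ½ k_n (V_GS − V_th)², so V_GS − V_th = √(2 I_D / k_n) = √(2 × 0.517 / 1.96) = 0.726 V.
V_GS = 1.2 + 0.726 = 1.93 V.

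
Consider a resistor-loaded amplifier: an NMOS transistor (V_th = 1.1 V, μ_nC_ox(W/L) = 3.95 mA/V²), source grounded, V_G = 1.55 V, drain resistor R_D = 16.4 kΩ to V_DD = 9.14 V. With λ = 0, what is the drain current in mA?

I_D = 0.400 mA

V_GS = V_G = 1.55 V, so V_ov = 1.55 − 1.1 = 0.45 V.
Assume saturation: I_D = ½ k_n V_ov² = 0.5 × 3.95 × 0.45² = 0.4 mA, giving V_DS = V_DD − I_D R_D = 9.14 − 0.4 × 16.4 = 2.58 V.
V_DS = 2.58 V ≥ V_ov = 0.45 V, confirming saturation.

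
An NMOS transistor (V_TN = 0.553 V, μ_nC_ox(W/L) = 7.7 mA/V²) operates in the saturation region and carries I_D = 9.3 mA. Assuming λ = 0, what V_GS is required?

In saturation I_D = ½ k_n (V_GS − V_TN)², so V_GS − V_TN = √(2 I_D / k_n) = √(2 × 9.3 / 7.7) = 1.55 V.
V_GS = 0.553 + 1.55 = 2.11 V.

V_GS = 2.11 V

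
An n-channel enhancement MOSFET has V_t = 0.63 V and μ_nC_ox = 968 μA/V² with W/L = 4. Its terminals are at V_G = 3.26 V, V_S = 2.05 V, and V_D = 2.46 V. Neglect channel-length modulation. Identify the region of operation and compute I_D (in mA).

V_GS = V_G − V_S = 3.26 − 2.05 = 1.21 V; V_DS = V_D − V_S = 2.46 − 2.05 = 0.41 V.
k_n = μ_nC_ox · (W/L) = 3.872 mA/V².
V_ov = V_GS − V_t = 1.21 − 0.63 = 0.58 V.
Since V_DS = 0.41 V < V_ov = 0.58 V, the device is in the triode region.
I_D = k_n [V_ov · V_DS − ½ V_DS²] = 3.872 × [0.58 × 0.41 − 0.5 × 0.41²] = 0.595 mA.

Triode; I_D = 0.595 mA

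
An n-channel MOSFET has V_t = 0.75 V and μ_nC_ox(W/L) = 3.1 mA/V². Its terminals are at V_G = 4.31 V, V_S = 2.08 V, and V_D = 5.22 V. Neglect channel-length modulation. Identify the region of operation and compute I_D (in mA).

Saturation; I_D = 3.40 mA

V_GS = V_G − V_S = 4.31 − 2.08 = 2.23 V; V_DS = V_D − V_S = 5.22 − 2.08 = 3.14 V.
V_ov = V_GS − V_t = 2.23 − 0.75 = 1.48 V.
Since V_DS = 3.14 V ≥ V_ov = 1.48 V, the device is in saturation.
I_D = ½ k_n V_ov² = 0.5 × 3.1 × 1.48² = 3.4 mA.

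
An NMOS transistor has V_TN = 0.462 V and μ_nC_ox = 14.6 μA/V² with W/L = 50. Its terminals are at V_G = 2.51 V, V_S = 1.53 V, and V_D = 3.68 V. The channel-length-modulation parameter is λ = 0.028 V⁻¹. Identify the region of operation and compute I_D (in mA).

Saturation; I_D = 0.104 mA

V_GS = V_G − V_S = 2.51 − 1.53 = 0.98 V; V_DS = V_D − V_S = 3.68 − 1.53 = 2.15 V.
k_n = μ_nC_ox · (W/L) = 0.73 mA/V².
V_ov = V_GS − V_TN = 0.98 − 0.462 = 0.518 V.
Since V_DS = 2.15 V ≥ V_ov = 0.518 V, the device is in saturation.
I_D = ½ k_n V_ov² (1 + λ V_DS) = 0.5 × 0.73 × 0.518² × (1 + 0.028 × 2.15) = 0.104 mA.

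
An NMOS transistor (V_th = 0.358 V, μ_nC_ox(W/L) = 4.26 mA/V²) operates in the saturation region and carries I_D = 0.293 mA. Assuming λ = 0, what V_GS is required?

V_GS = 0.729 V

In saturation I_D = ½ k_n (V_GS − V_th)², so V_GS − V_th = √(2 I_D / k_n) = √(2 × 0.293 / 4.26) = 0.371 V.
V_GS = 0.358 + 0.371 = 0.729 V.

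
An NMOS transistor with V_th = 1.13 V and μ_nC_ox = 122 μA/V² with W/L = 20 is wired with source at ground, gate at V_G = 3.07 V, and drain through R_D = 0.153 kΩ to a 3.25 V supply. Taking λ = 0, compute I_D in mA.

V_GS = V_G = 3.07 V, so V_ov = 3.07 − 1.13 = 1.94 V.
k_n = μ_nC_ox · (W/L) = 2.44 mA/V².
Assume saturation: I_D = ½ k_n V_ov² = 0.5 × 2.44 × 1.94² = 4.59 mA, giving V_DS = V_DD − I_D R_D = 3.25 − 4.59 × 0.153 = 2.55 V.
V_DS = 2.55 V ≥ V_ov = 1.94 V, confirming saturation.

I_D = 4.59 mA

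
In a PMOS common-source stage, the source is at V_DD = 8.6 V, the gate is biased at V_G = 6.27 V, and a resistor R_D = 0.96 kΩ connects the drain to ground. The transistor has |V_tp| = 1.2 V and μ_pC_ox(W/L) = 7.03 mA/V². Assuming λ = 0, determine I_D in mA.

V_SG = V_DD − V_G = 8.6 − 6.27 = 2.33 V, so V_ov = 2.33 − 1.2 = 1.13 V.
Assume saturation: I_D = ½ k_p V_ov² = 0.5 × 7.03 × 1.13² = 4.49 mA, giving V_SD = V_DD − I_D R_D = 8.6 − 4.49 × 0.96 = 4.29 V.
V_SD = 4.29 V ≥ V_ov = 1.13 V, confirming saturation.

I_D = 4.49 mA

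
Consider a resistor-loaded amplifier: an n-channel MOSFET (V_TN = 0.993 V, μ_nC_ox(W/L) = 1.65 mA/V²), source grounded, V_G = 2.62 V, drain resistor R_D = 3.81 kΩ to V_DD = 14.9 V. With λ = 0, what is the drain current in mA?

V_GS = V_G = 2.62 V, so V_ov = 2.62 − 0.993 = 1.63 V.
Assume saturation: I_D = ½ k_n V_ov² = 0.5 × 1.65 × 1.63² = 2.18 mA, giving V_DS = V_DD − I_D R_D = 14.9 − 2.18 × 3.81 = 6.58 V.
V_DS = 6.58 V ≥ V_ov = 1.63 V, confirming saturation.

I_D = 2.18 mA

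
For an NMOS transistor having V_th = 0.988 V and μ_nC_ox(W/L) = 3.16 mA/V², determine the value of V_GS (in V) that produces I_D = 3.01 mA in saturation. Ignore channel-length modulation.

In saturation I_D = ½ k_n (V_GS − V_th)², so V_GS − V_th = √(2 I_D / k_n) = √(2 × 3.01 / 3.16) = 1.38 V.
V_GS = 0.988 + 1.38 = 2.37 V.

V_GS = 2.37 V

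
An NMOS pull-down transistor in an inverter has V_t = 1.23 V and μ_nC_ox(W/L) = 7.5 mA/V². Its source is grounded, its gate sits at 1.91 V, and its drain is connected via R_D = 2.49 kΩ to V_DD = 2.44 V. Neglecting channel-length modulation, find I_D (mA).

I_D = 0.897 mA

V_GS = V_G = 1.91 V, so V_ov = 1.91 − 1.23 = 0.68 V.
Assume saturation: I_D = ½ k_n V_ov² = 0.5 × 7.5 × 0.68² = 1.73 mA, giving V_DS = V_DD − I_D R_D = 2.44 − 1.73 × 2.49 = -1.88 V.
But -1.88 V < V_ov = 0.68 V, so the device is actually in triode.
In triode I_D = k_n[V_ov V_DS − ½ V_DS²] and I_D = (V_DD − V_DS)/R_D. Equating: 9.34 V_DS² − 13.7 V_DS + 2.44 = 0, giving V_DS = 0.207 V (the root below V_ov).
I_D = (2.44 − 0.207) / 2.49 = 0.897 mA.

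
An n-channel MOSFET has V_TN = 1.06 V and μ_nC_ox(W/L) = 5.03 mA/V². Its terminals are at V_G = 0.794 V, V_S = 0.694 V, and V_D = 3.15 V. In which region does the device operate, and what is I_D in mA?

V_GS = V_G − V_S = 0.794 − 0.694 = 0.1 V; V_DS = V_D − V_S = 3.15 − 0.694 = 2.46 V.
V_GS = 0.1 V < V_TN = 1.06 V, so the transistor is in cutoff.

Cutoff; I_D = 0 mA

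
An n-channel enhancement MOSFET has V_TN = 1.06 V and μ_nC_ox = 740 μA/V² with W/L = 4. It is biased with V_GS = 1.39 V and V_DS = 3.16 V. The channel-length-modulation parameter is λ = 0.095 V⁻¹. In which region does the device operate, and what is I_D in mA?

Saturation; I_D = 0.210 mA

k_n = μ_nC_ox · (W/L) = 2.96 mA/V².
V_ov = V_GS − V_TN = 1.39 − 1.06 = 0.33 V.
Since V_DS = 3.16 V ≥ V_ov = 0.33 V, the device is in saturation.
I_D = ½ k_n V_ov² (1 + λ V_DS) = 0.5 × 2.96 × 0.33² × (1 + 0.095 × 3.16) = 0.21 mA.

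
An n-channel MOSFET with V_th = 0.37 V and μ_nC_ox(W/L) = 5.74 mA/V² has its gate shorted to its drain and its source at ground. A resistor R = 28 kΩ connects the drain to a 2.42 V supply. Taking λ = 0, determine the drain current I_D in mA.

I_D = 0.0677 mA

With gate tied to drain, V_GS = V_DS ≥ V_GS − V_th, so the device is in saturation.
KCL at the drain: ½ k_n (V_GS − V_th)² = (V_DD − V_GS)/R.
Let x = V_GS − 0.37. Then 80.4 x² + x − 2.05 = 0, giving x = 0.154 V (positive root), so V_GS = 0.524 V.
I_D = (V_DD − V_GS)/R = (2.42 − 0.524) / 28 = 0.0677 mA.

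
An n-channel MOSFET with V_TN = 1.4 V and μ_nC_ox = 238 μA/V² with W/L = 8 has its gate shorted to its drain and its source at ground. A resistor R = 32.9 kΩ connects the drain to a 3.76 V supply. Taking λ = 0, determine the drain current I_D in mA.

With gate tied to drain, V_GS = V_DS ≥ V_GS − V_TN, so the device is in saturation.
k_n = μ_nC_ox · (W/L) = 1.904 mA/V².
KCL at the drain: ½ k_n (V_GS − V_TN)² = (V_DD − V_GS)/R.
Let x = V_GS − 1.4. Then 31.3 x² + x − 2.36 = 0, giving x = 0.259 V (positive root), so V_GS = 1.66 V.
I_D = (V_DD − V_GS)/R = (3.76 − 1.66) / 32.9 = 0.0639 mA.

I_D = 0.0639 mA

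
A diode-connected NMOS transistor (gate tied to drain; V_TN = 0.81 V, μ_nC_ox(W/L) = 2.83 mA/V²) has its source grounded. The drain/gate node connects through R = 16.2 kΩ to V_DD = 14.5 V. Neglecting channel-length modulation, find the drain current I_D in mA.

With gate tied to drain, V_GS = V_DS ≥ V_GS − V_TN, so the device is in saturation.
KCL at the drain: ½ k_n (V_GS − V_TN)² = (V_DD − V_GS)/R.
Let x = V_GS − 0.81. Then 22.9 x² + x − 13.69 = 0, giving x = 0.751 V (positive root), so V_GS = 1.56 V.
I_D = (V_DD − V_GS)/R = (14.5 − 1.56) / 16.2 = 0.799 mA.

I_D = 0.799 mA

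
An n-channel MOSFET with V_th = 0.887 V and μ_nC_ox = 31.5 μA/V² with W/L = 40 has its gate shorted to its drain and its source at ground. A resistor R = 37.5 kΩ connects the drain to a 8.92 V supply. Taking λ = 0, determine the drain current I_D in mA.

I_D = 0.199 mA

With gate tied to drain, V_GS = V_DS ≥ V_GS − V_th, so the device is in saturation.
k_n = μ_nC_ox · (W/L) = 1.26 mA/V².
KCL at the drain: ½ k_n (V_GS − V_th)² = (V_DD − V_GS)/R.
Let x = V_GS − 0.887. Then 23.6 x² + x − 8.033 = 0, giving x = 0.562 V (positive root), so V_GS = 1.45 V.
I_D = (V_DD − V_GS)/R = (8.92 − 1.45) / 37.5 = 0.199 mA.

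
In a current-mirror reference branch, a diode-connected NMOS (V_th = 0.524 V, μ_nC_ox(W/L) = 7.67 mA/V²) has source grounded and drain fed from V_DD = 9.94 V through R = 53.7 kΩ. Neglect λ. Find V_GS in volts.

With gate tied to drain, V_GS = V_DS ≥ V_GS − V_th, so the device is in saturation.
KCL at the drain: ½ k_n (V_GS − V_th)² = (V_DD − V_GS)/R.
Let x = V_GS − 0.524. Then 206 x² + x − 9.416 = 0, giving x = 0.211 V (positive root), so V_GS = 0.735 V.
I_D = (V_DD − V_GS)/R = (9.94 − 0.735) / 53.7 = 0.171 mA.

V_GS = 0.735 V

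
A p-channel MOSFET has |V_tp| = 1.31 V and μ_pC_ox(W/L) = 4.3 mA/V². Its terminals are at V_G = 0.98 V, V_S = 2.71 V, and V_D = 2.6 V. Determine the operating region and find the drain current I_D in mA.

Triode; I_D = 0.173 mA

V_SG = V_S − V_G = 2.71 − 0.98 = 1.73 V; V_SD = V_S − V_D = 2.71 − 2.6 = 0.11 V.
V_ov = V_SG − |V_tp| = 1.73 − 1.31 = 0.42 V.
Since V_SD = 0.11 V < V_ov = 0.42 V, the device is in the triode region.
I_D = k_p [V_ov · V_SD − ½ V_SD²] = 4.3 × [0.42 × 0.11 − 0.5 × 0.11²] = 0.173 mA.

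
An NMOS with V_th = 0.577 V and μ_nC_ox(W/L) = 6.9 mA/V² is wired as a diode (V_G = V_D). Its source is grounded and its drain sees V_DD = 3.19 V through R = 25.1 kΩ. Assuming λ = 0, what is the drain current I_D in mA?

I_D = 0.0974 mA

With gate tied to drain, V_GS = V_DS ≥ V_GS − V_th, so the device is in saturation.
KCL at the drain: ½ k_n (V_GS − V_th)² = (V_DD − V_GS)/R.
Let x = V_GS − 0.577. Then 86.6 x² + x − 2.613 = 0, giving x = 0.168 V (positive root), so V_GS = 0.745 V.
I_D = (V_DD − V_GS)/R = (3.19 − 0.745) / 25.1 = 0.0974 mA.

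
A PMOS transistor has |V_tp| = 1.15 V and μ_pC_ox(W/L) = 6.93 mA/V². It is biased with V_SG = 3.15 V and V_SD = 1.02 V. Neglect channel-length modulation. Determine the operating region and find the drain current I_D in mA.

V_ov = V_SG − |V_tp| = 3.15 − 1.15 = 2 V.
Since V_SD = 1.02 V < V_ov = 2 V, the device is in the triode region.
I_D = k_p [V_ov · V_SD − ½ V_SD²] = 6.93 × [2 × 1.02 − 0.5 × 1.02²] = 10.5 mA.

Triode; I_D = 10.5 mA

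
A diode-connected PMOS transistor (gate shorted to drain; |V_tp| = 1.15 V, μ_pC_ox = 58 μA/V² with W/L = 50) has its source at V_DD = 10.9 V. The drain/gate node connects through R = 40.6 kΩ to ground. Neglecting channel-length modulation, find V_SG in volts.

With gate tied to drain, V_SG = V_SD ≥ V_SG − |V_tp|, so the device is in saturation.
k_p = μ_pC_ox · (W/L) = 2.9 mA/V².
KCL at the drain: ½ k_p (V_SG − |V_tp|)² = (V_DD − V_SG)/R.
Let x = V_SG − 1.15. Then 58.9 x² + x − 9.75 = 0, giving x = 0.399 V (positive root), so V_SG = 1.55 V.
I_D = (V_DD − V_SG)/R = (10.9 − 1.55) / 40.6 = 0.23 mA.

V_SG = 1.55 V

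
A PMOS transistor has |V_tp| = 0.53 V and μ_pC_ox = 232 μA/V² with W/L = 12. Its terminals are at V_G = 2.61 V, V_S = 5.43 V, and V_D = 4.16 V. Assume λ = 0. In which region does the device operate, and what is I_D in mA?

V_SG = V_S − V_G = 5.43 − 2.61 = 2.82 V; V_SD = V_S − V_D = 5.43 − 4.16 = 1.27 V.
k_p = μ_pC_ox · (W/L) = 2.784 mA/V².
V_ov = V_SG − |V_tp| = 2.82 − 0.53 = 2.29 V.
Since V_SD = 1.27 V < V_ov = 2.29 V, the device is in the triode region.
I_D = k_p [V_ov · V_SD − ½ V_SD²] = 2.784 × [2.29 × 1.27 − 0.5 × 1.27²] = 5.85 mA.

Triode; I_D = 5.85 mA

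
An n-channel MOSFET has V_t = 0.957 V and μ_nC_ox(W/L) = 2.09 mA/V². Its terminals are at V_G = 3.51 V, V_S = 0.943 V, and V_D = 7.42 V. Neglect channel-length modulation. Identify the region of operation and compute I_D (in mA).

V_GS = V_G − V_S = 3.51 − 0.943 = 2.57 V; V_DS = V_D − V_S = 7.42 − 0.943 = 6.48 V.
V_ov = V_GS − V_t = 2.57 − 0.957 = 1.61 V.
Since V_DS = 6.48 V ≥ V_ov = 1.61 V, the device is in saturation.
I_D = ½ k_n V_ov² = 0.5 × 2.09 × 1.61² = 2.71 mA.

Saturation; I_D = 2.71 mA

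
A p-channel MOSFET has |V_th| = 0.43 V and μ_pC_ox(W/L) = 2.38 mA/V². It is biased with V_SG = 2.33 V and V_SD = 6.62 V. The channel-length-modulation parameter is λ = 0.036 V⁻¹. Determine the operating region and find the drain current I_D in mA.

V_ov = V_SG − |V_th| = 2.33 − 0.43 = 1.9 V.
Since V_SD = 6.62 V ≥ V_ov = 1.9 V, the device is in saturation.
I_D = ½ k_p V_ov² (1 + λ V_SD) = 0.5 × 2.38 × 1.9² × (1 + 0.036 × 6.62) = 5.32 mA.

Saturation; I_D = 5.32 mA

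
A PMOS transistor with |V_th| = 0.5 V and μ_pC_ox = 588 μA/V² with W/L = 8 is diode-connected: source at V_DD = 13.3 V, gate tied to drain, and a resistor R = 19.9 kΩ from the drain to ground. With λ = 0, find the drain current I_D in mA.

I_D = 0.617 mA

With gate tied to drain, V_SG = V_SD ≥ V_SG − |V_th|, so the device is in saturation.
k_p = μ_pC_ox · (W/L) = 4.704 mA/V².
KCL at the drain: ½ k_p (V_SG − |V_th|)² = (V_DD − V_SG)/R.
Let x = V_SG − 0.5. Then 46.8 x² + x − 12.8 = 0, giving x = 0.512 V (positive root), so V_SG = 1.01 V.
I_D = (V_DD − V_SG)/R = (13.3 − 1.01) / 19.9 = 0.617 mA.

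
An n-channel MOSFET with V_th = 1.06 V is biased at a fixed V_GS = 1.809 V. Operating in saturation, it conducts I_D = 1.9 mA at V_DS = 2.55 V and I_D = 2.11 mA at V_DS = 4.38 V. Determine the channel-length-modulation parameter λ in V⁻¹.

λ = 0.0714 V⁻¹

With V_GS fixed, I_D ∝ (1 + λ V_DS) in saturation, so I_D2/I_D1 = (1 + λ V_DS2)/(1 + λ V_DS1).
2.11/1.9 = 1.111 = (1 + 4.38 λ)/(1 + 2.55 λ).
Solving: λ (I_D1 V_DS2 − I_D2 V_DS1) = I_D2 − I_D1, so λ = (2.11 − 1.9) / (1.9 × 4.38 − 2.11 × 2.55) = 0.21 / 2.94 = 0.0714 V⁻¹.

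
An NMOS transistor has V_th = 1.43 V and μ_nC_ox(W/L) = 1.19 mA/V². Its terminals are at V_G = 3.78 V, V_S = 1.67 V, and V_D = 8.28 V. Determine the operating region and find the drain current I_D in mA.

Saturation; I_D = 0.275 mA

V_GS = V_G − V_S = 3.78 − 1.67 = 2.11 V; V_DS = V_D − V_S = 8.28 − 1.67 = 6.61 V.
V_ov = V_GS − V_th = 2.11 − 1.43 = 0.68 V.
Since V_DS = 6.61 V ≥ V_ov = 0.68 V, the device is in saturation.
I_D = ½ k_n V_ov² = 0.5 × 1.19 × 0.68² = 0.275 mA.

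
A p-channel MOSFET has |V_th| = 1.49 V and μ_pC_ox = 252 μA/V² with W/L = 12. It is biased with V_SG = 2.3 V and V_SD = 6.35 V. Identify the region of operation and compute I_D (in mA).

k_p = μ_pC_ox · (W/L) = 3.024 mA/V².
V_ov = V_SG − |V_th| = 2.3 − 1.49 = 0.81 V.
Since V_SD = 6.35 V ≥ V_ov = 0.81 V, the device is in saturation.
I_D = ½ k_p V_ov² = 0.5 × 3.024 × 0.81² = 0.992 mA.

Saturation; I_D = 0.992 mA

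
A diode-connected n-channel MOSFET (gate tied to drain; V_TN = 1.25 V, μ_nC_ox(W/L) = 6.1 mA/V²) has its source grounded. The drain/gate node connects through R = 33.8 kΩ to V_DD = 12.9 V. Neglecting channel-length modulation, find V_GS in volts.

V_GS = 1.58 V

With gate tied to drain, V_GS = V_DS ≥ V_GS − V_TN, so the device is in saturation.
KCL at the drain: ½ k_n (V_GS − V_TN)² = (V_DD − V_GS)/R.
Let x = V_GS − 1.25. Then 103 x² + x − 11.65 = 0, giving x = 0.331 V (positive root), so V_GS = 1.58 V.
I_D = (V_DD − V_GS)/R = (12.9 − 1.58) / 33.8 = 0.335 mA.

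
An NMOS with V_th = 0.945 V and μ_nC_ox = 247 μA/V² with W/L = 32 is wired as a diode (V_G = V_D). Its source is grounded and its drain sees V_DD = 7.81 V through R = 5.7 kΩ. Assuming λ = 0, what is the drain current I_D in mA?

With gate tied to drain, V_GS = V_DS ≥ V_GS − V_th, so the device is in saturation.
k_n = μ_nC_ox · (W/L) = 7.904 mA/V².
KCL at the drain: ½ k_n (V_GS − V_th)² = (V_DD − V_GS)/R.
Let x = V_GS − 0.945. Then 22.5 x² + x − 6.865 = 0, giving x = 0.53 V (positive root), so V_GS = 1.48 V.
I_D = (V_DD − V_GS)/R = (7.81 − 1.48) / 5.7 = 1.11 mA.

I_D = 1.11 mA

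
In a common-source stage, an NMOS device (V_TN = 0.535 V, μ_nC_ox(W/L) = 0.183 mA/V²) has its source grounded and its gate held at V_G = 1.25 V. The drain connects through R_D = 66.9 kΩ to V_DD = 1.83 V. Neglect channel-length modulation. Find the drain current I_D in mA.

V_GS = V_G = 1.25 V, so V_ov = 1.25 − 0.535 = 0.715 V.
Assume saturation: I_D = ½ k_n V_ov² = 0.5 × 0.183 × 0.715² = 0.0468 mA, giving V_DS = V_DD − I_D R_D = 1.83 − 0.0468 × 66.9 = -1.3 V.
But -1.3 V < V_ov = 0.715 V, so the device is actually in triode.
In triode I_D = k_n[V_ov V_DS − ½ V_DS²] and I_D = (V_DD − V_DS)/R_D. Equating: 6.12 V_DS² − 9.754 V_DS + 1.83 = 0, giving V_DS = 0.217 V (the root below V_ov).
I_D = (1.83 − 0.217) / 66.9 = 0.0241 mA.

I_D = 0.0241 mA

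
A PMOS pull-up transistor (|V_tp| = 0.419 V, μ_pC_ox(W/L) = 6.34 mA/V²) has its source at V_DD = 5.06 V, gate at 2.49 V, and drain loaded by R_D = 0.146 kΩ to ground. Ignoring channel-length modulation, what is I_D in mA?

V_SG = V_DD − V_G = 5.06 − 2.49 = 2.57 V, so V_ov = 2.57 − 0.419 = 2.15 V.
Assume saturation: I_D = ½ k_p V_ov² = 0.5 × 6.34 × 2.15² = 14.7 mA, giving V_SD = V_DD − I_D R_D = 5.06 − 14.7 × 0.146 = 2.92 V.
V_SD = 2.92 V ≥ V_ov = 2.15 V, confirming saturation.

I_D = 14.7 mA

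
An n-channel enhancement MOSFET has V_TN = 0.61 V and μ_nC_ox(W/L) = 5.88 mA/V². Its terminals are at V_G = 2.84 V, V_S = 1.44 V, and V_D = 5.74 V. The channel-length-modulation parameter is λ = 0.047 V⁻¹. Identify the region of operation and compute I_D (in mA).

V_GS = V_G − V_S = 2.84 − 1.44 = 1.4 V; V_DS = V_D − V_S = 5.74 − 1.44 = 4.3 V.
V_ov = V_GS − V_TN = 1.4 − 0.61 = 0.79 V.
Since V_DS = 4.3 V ≥ V_ov = 0.79 V, the device is in saturation.
I_D = ½ k_n V_ov² (1 + λ V_DS) = 0.5 × 5.88 × 0.79² × (1 + 0.047 × 4.3) = 2.21 mA.

Saturation; I_D = 2.21 mA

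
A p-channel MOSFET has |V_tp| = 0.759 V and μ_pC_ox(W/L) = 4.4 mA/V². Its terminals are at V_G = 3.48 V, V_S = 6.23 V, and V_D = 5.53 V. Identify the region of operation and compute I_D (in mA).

V_SG = V_S − V_G = 6.23 − 3.48 = 2.75 V; V_SD = V_S − V_D = 6.23 − 5.53 = 0.7 V.
V_ov = V_SG − |V_tp| = 2.75 − 0.759 = 1.99 V.
Since V_SD = 0.7 V < V_ov = 1.99 V, the device is in the triode region.
I_D = k_p [V_ov · V_SD − ½ V_SD²] = 4.4 × [1.99 × 0.7 − 0.5 × 0.7²] = 5.05 mA.

Triode; I_D = 5.05 mA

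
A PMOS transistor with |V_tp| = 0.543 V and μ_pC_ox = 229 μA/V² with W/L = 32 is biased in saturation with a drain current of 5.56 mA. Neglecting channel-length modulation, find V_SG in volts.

V_SG = 1.77 V

k_p = μ_pC_ox · (W/L) = 7.328 mA/V².
In saturation I_D = ½ k_p (V_SG − |V_tp|)², so V_SG − |V_tp| = √(2 I_D / k_p) = √(2 × 5.56 / 7.328) = 1.23 V.
V_SG = 0.543 + 1.23 = 1.77 V.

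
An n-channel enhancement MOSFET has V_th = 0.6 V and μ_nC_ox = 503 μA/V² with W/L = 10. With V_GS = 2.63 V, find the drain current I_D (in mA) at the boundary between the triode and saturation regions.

I_D = 10.4 mA

At the boundary V_DS = V_ov = V_GS − V_th = 2.63 − 0.6 = 2.03 V.
k_n = μ_nC_ox · (W/L) = 5.03 mA/V².
I_D = ½ k_n V_ov² = 0.5 × 5.03 × 2.03² = 10.4 mA.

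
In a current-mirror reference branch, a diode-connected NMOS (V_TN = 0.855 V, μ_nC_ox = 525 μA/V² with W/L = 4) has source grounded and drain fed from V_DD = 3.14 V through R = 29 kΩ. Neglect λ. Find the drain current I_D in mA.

With gate tied to drain, V_GS = V_DS ≥ V_GS − V_TN, so the device is in saturation.
k_n = μ_nC_ox · (W/L) = 2.1 mA/V².
KCL at the drain: ½ k_n (V_GS − V_TN)² = (V_DD − V_GS)/R.
Let x = V_GS − 0.855. Then 30.5 x² + x − 2.285 = 0, giving x = 0.258 V (positive root), so V_GS = 1.11 V.
I_D = (V_DD − V_GS)/R = (3.14 − 1.11) / 29 = 0.0699 mA.

I_D = 0.0699 mA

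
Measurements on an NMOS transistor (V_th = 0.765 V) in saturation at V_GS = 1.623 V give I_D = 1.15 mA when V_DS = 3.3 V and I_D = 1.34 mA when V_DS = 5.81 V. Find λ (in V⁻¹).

λ = 0.0841 V⁻¹

With V_GS fixed, I_D ∝ (1 + λ V_DS) in saturation, so I_D2/I_D1 = (1 + λ V_DS2)/(1 + λ V_DS1).
1.34/1.15 = 1.165 = (1 + 5.81 λ)/(1 + 3.3 λ).
Solving: λ (I_D1 V_DS2 − I_D2 V_DS1) = I_D2 − I_D1, so λ = (1.34 − 1.15) / (1.15 × 5.81 − 1.34 × 3.3) = 0.19 / 2.26 = 0.0841 V⁻¹.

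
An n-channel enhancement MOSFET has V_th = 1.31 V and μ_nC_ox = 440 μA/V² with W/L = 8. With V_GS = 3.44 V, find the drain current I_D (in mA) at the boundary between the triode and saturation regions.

At the boundary V_DS = V_ov = V_GS − V_th = 3.44 − 1.31 = 2.13 V.
k_n = μ_nC_ox · (W/L) = 3.52 mA/V².
I_D = ½ k_n V_ov² = 0.5 × 3.52 × 2.13² = 7.98 mA.

I_D = 7.98 mA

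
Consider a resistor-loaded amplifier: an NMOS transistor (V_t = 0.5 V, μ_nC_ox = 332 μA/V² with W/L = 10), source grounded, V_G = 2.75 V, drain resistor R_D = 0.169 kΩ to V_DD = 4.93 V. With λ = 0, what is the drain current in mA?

V_GS = V_G = 2.75 V, so V_ov = 2.75 − 0.5 = 2.25 V.
k_n = μ_nC_ox · (W/L) = 3.32 mA/V².
Assume saturation: I_D = ½ k_n V_ov² = 0.5 × 3.32 × 2.25² = 8.4 mA, giving V_DS = V_DD − I_D R_D = 4.93 − 8.4 × 0.169 = 3.51 V.
V_DS = 3.51 V ≥ V_ov = 2.25 V, confirming saturation.

I_D = 8.40 mA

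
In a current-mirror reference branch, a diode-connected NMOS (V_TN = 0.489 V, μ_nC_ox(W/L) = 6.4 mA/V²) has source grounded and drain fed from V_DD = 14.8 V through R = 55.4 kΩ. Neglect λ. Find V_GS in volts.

V_GS = 0.770 V

With gate tied to drain, V_GS = V_DS ≥ V_GS − V_TN, so the device is in saturation.
KCL at the drain: ½ k_n (V_GS − V_TN)² = (V_DD − V_GS)/R.
Let x = V_GS − 0.489. Then 177 x² + x − 14.31 = 0, giving x = 0.281 V (positive root), so V_GS = 0.77 V.
I_D = (V_DD − V_GS)/R = (14.8 − 0.77) / 55.4 = 0.253 mA.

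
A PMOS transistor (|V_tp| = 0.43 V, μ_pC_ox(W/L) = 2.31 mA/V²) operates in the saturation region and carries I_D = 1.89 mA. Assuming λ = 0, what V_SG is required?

In saturation I_D = ½ k_p (V_SG − |V_tp|)², so V_SG − |V_tp| = √(2 I_D / k_p) = √(2 × 1.89 / 2.31) = 1.28 V.
V_SG = 0.43 + 1.28 = 1.71 V.

V_SG = 1.71 V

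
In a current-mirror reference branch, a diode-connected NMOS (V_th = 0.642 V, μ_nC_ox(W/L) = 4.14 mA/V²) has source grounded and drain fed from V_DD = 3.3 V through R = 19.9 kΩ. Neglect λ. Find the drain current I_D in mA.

I_D = 0.121 mA

With gate tied to drain, V_GS = V_DS ≥ V_GS − V_th, so the device is in saturation.
KCL at the drain: ½ k_n (V_GS − V_th)² = (V_DD − V_GS)/R.
Let x = V_GS − 0.642. Then 41.2 x² + x − 2.658 = 0, giving x = 0.242 V (positive root), so V_GS = 0.884 V.
I_D = (V_DD − V_GS)/R = (3.3 − 0.884) / 19.9 = 0.121 mA.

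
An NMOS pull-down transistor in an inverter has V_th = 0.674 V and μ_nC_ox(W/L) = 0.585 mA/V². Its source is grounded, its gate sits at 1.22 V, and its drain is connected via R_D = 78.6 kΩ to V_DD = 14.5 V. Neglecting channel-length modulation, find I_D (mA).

V_GS = V_G = 1.22 V, so V_ov = 1.22 − 0.674 = 0.546 V.
Assume saturation: I_D = ½ k_n V_ov² = 0.5 × 0.585 × 0.546² = 0.0872 mA, giving V_DS = V_DD − I_D R_D = 14.5 − 0.0872 × 78.6 = 7.65 V.
V_DS = 7.65 V ≥ V_ov = 0.546 V, confirming saturation.

I_D = 0.0872 mA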